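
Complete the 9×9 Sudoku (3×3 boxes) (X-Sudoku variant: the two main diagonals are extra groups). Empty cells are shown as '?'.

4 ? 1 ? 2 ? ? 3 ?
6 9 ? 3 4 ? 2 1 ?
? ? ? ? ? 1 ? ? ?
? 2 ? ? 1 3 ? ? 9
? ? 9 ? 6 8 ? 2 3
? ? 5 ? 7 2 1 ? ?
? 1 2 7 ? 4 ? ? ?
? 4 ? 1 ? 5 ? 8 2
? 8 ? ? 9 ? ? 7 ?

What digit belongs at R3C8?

9

R2C6 = 7 (sole candidate).
R4C4 = 5 (sole candidate).
R5C2 = 7 (sole candidate).
R5C4 = 4 (sole candidate).
R5C7 = 5 (sole candidate).
R6C4 = 9 (sole candidate).
R7C7 = 3 (sole candidate).
R8C5 = 3 (sole candidate).
R9C1 = 5 (sole candidate).
R9C6 = 6 (sole candidate).
R9C7 = 4 (sole candidate).
R9C9 = 1 (sole candidate).
R1C2 = 5 (sole candidate).
R1C6 = 9 (sole candidate).
R2C3 = 8 (sole candidate).
R2C9 = 5 (sole candidate).
R3C2 = 3 (sole candidate).
R3C3 = 7 (sole candidate).
R3C7 = 8 (sole candidate).
R4C1 = 8 (sole candidate).
R5C1 = 1 (sole candidate).
R6C1 = 3 (sole candidate).
R6C2 = 6 (sole candidate).
R6C8 = 4 (sole candidate).
R6C9 = 8 (sole candidate).
R7C1 = 9 (sole candidate).
R7C5 = 8 (sole candidate).
R7C9 = 6 (sole candidate).
R8C1 = 7 (sole candidate).
R8C3 = 6 (sole candidate).
R8C7 = 9 (sole candidate).
R9C3 = 3 (sole candidate).
R9C4 = 2 (sole candidate).
R1C9 = 7 (sole candidate).
R3C1 = 2 (sole candidate).
R3C4 = 6 (sole candidate).
R3C5 = 5 (sole candidate).
R3C8 = 9: row 3 has {1,2,3,5,6,7,8}; col 8 has {1,2,3,4,7,8}; box has {1,2,3,5,7,8} → only 9 remains.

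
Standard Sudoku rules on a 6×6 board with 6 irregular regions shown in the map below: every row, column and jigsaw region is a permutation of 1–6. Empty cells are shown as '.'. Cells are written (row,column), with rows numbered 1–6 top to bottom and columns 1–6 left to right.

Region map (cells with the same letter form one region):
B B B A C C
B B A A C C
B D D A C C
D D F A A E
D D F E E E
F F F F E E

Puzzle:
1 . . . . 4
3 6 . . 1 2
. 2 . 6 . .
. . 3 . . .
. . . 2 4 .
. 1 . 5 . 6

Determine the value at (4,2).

4

(1,2) = 5: row 1 has {1,4}; col 2 has {1,2,6}; region has {1,3,6} → only 5 remains.
(1,3) = 2: row 1 has {1,4,5}; col 3 has {3}; region has {1,3,5,6} → only 2 remains.
(1,4) = 3: row 1 has {1,2,4,5}; col 4 has {2,5,6}; region has {6} → only 3 remains.
(1,5) = 6: row 1 has {1,2,3,4,5}; col 5 has {1,4}; region has {1,2,4} → only 6 remains.
(2,4) = 4: row 2 has {1,2,3,6}; col 4 has {2,3,5,6}; region has {3,6} → only 4 remains.
(3,1) = 4: row 3 has {2,6}; col 1 has {1,3}; region has {1,2,3,5,6} → only 4 remains.
(4,2) = 4: row 4 has {3}; col 2 has {1,2,5,6}; region has {2} → only 4 remains.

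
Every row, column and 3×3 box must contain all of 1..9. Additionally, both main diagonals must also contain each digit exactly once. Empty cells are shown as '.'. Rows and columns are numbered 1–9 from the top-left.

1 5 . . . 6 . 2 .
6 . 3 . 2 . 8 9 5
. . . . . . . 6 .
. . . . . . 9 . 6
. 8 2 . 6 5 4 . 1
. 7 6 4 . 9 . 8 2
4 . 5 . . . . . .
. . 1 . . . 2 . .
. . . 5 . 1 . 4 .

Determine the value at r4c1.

5

r2c2 = 4: row 2 has {2,3,5,6,8,9}; col 2 has {5,7,8}; box has {1,3,5,6}; main diagonal has {1,6,9} → only 4 remains.
r2c6 = 7: row 2 has {2,3,4,5,6,8,9}; col 6 has {1,5,6,9}; box has {2,6} → only 7 remains.
r4c3 = 4: row 4 has {6,9}; col 3 has {1,2,3,5,6}; box has {2,6,7,8} → only 4 remains.
r8c2 = 3: row 8 has {1,2}; col 2 has {4,5,7,8}; box has {1,4,5}; anti-diagonal has {4,5,6,9} → only 3 remains.
r1c9 = 7: row 1 has {1,2,5,6}; col 9 has {1,2,5,6}; box has {2,5,6,8,9}; anti-diagonal has {3,4,5,6,9} → only 7 remains.
r2c4 = 1: row 2 has {2,3,4,5,6,7,8,9}; col 4 has {4,5}; box has {2,6,7} → only 1 remains.
r3c7 = 1: row 3 has {6}; col 7 has {2,4,8,9}; box has {2,5,6,7,8,9}; anti-diagonal has {3,4,5,6,7,9} → only 1 remains.
r4c2 = 1: row 4 has {4,6,9}; col 2 has {3,4,5,7,8}; box has {2,4,6,7,8} → only 1 remains.
r1c7 = 3: row 1 has {1,2,5,6,7}; col 7 has {1,2,4,8,9}; box has {1,2,5,6,7,8,9} → only 3 remains.
r3c9 = 4: row 3 has {1,6}; col 9 has {1,2,5,6,7}; box has {1,2,3,5,6,7,8,9} → only 4 remains.
r6c7 = 5: row 6 has {2,4,6,7,8,9}; col 7 has {1,2,3,4,8,9}; box has {1,2,4,6,8,9} → only 5 remains.
r7c7 = 7: row 7 has {4,5}; col 7 has {1,2,3,4,5,8,9}; box has {2,4}; main diagonal has {1,4,6,9} → only 7 remains.
r8c8 = 5: row 8 has {1,2,3}; col 8 has {2,4,6,8,9}; box has {2,4,7}; main diagonal has {1,4,6,7,9} → only 5 remains.
r9c7 = 6: row 9 has {1,4,5}; col 7 has {1,2,3,4,5,7,8,9}; box has {2,4,5,7} → only 6 remains.
r3c3 = 8: row 3 has {1,4,6}; col 3 has {1,2,3,4,5,6}; box has {1,3,4,5,6}; main diagonal has {1,4,5,6,7,9} → only 8 remains.
r3c6 = 3: row 3 has {1,4,6,8}; col 6 has {1,5,6,7,9}; box has {1,2,6,7} → only 3 remains.
r6c1 = 3: row 6 has {2,4,5,6,7,8,9}; col 1 has {1,4,6}; box has {1,2,4,6,7,8} → only 3 remains.
r6c5 = 1: row 6 has {2,3,4,5,6,7,8,9}; col 5 has {2,6}; box has {4,5,6,9} → only 1 remains.
r9c9 = 3: row 9 has {1,4,5,6}; col 9 has {1,2,4,5,6,7}; box has {2,4,5,6,7}; main diagonal has {1,4,5,6,7,8,9} → only 3 remains.
r1c3 = 9: row 1 has {1,2,3,5,6,7}; col 3 has {1,2,3,4,5,6,8}; box has {1,3,4,5,6,8} → only 9 remains.
r1c4 = 8: row 1 has {1,2,3,5,6,7,9}; col 4 has {1,4,5}; box has {1,2,3,6,7} → only 8 remains.
r1c5 = 4: row 1 has {1,2,3,5,6,7,8,9}; col 5 has {1,2,6}; box has {1,2,3,6,7,8} → only 4 remains.
r3c2 = 2: row 3 has {1,3,4,6,8}; col 2 has {1,3,4,5,7,8}; box has {1,3,4,5,6,8,9} → only 2 remains.
r3c4 = 9: row 3 has {1,2,3,4,6,8}; col 4 has {1,4,5,8}; box has {1,2,3,4,6,7,8} → only 9 remains.
r3c5 = 5: row 3 has {1,2,3,4,6,8,9}; col 5 has {1,2,4,6}; box has {1,2,3,4,6,7,8,9} → only 5 remains.
r4c1 = 5: row 4 has {1,4,6,9}; col 1 has {1,3,4,6}; box has {1,2,3,4,6,7,8} → only 5 remains.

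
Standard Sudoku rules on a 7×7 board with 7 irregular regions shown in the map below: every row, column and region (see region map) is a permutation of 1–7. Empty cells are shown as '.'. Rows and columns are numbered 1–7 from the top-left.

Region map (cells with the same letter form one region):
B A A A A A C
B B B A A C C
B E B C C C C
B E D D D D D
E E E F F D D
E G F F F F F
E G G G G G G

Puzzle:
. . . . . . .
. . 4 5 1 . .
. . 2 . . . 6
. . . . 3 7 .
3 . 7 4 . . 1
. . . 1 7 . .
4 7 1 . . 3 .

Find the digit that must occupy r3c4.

3

r2c6 = 2 (sole candidate).
r1c1 = 1 (hidden single in row 1).
r1c7 = 5 (hidden single in row 1).
r3c5 = 4 (sole candidate).
r3c6 = 1 (sole candidate).
r7c7 = 2 (sole candidate).
r3c2 = 5 (sole candidate).
r4c7 = 4 (sole candidate).
r6c7 = 3 (sole candidate).
r7c4 = 6 (sole candidate).
r7c5 = 5 (sole candidate).
r2c7 = 7 (sole candidate).
r3c1 = 7 (sole candidate).
r3c4 = 3: row 3 has {1,2,4,5,6,7}; col 4 has {1,4,5,6}; region has {1,2,4,5,6,7} → only 3 remains.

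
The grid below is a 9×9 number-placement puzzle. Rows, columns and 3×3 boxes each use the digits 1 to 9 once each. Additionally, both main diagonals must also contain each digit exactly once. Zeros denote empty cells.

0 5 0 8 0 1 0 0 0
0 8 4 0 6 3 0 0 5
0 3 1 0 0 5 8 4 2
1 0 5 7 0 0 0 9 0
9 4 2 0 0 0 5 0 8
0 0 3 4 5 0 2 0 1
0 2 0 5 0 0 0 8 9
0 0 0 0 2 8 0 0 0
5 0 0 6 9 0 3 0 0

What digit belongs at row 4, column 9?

row 3, column 4 = 9 (sole candidate).
row 3, column 5 = 7 (sole candidate).
row 4, column 2 = 6 (sole candidate).
row 4, column 6 = 2 (sole candidate).
row 4, column 7 = 4 (sole candidate).
row 4, column 9 = 3: row 4 has {1,2,4,5,6,7,9}; col 9 has {1,2,5,8,9}; box has {1,2,4,5,8,9} → only 3 remains.

3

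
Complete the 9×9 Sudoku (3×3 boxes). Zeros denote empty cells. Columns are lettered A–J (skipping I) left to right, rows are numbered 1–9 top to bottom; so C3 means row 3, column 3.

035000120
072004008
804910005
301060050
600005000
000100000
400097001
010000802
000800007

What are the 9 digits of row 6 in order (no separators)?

A1 = 9: row 1 has {1,2,3,5}; col 1 has {3,4,6,8}; box has {2,3,4,5,7,8} → only 9 remains.
A2 = 1: row 2 has {2,4,7,8}; col 1 has {3,4,6,8,9}; box has {2,3,4,5,7,8,9} → only 1 remains.
B3 = 6: row 3 has {1,4,5,8,9}; col 2 has {1,3,7}; box has {1,2,3,4,5,7,8,9} → only 6 remains.
J1 = 4: in row 1, 4 can only go here (every other open cell in that row sees a 4).
J4 = 9: row 4 has {1,3,5,6}; col 9 has {1,2,4,5,7,8}; box has {5} → only 9 remains.
J5 = 3: row 5 has {5,6}; col 9 has {1,2,4,5,7,8,9}; box has {5,9} → only 3 remains.
J6 = 6: row 6 has {1}; col 9 has {1,2,3,4,5,7,8,9}; box has {3,5,9} → only 6 remains.
F3 = 2: in row 3, 2 can only go here (every other open cell in that row sees a 2).
F4 = 8: row 4 has {1,3,5,6,9}; col 6 has {2,4,5,7}; box has {1,5,6} → only 8 remains.
F1 = 6: row 1 has {1,2,3,4,5,9}; col 6 has {2,4,5,7,8}; box has {1,2,4,9} → only 6 remains.
F8 = 3: row 8 has {1,2,8}; col 6 has {2,4,5,6,7,8}; box has {7,8,9} → only 3 remains.
F9 = 1: row 9 has {7,8}; col 6 has {2,3,4,5,6,7,8}; box has {3,7,8,9} → only 1 remains.
D1 = 7: row 1 has {1,2,3,4,5,6,9}; col 4 has {1,8,9}; box has {1,2,4,6,9} → only 7 remains.
E1 = 8: row 1 has {1,2,3,4,5,6,7,9}; col 5 has {1,6,9}; box has {1,2,4,6,7,9} → only 8 remains.
F6 = 9: row 6 has {1,6}; col 6 has {1,2,3,4,5,6,7,8}; box has {1,5,6,8} → only 9 remains.
G4 = 7: in row 4, 7 can only go here (every other open cell in that row sees a 7).
G3 = 3: row 3 has {1,2,4,5,6,8,9}; col 7 has {1,7,8}; box has {1,2,4,5,8} → only 3 remains.
H3 = 7: row 3 has {1,2,3,4,5,6,8,9}; col 8 has {2,5}; box has {1,2,3,4,5,8} → only 7 remains.
H5 = 1: in row 5, 1 can only go here (every other open cell in that row sees a 1).
E6 = 3: in row 6, 3 can only go here (every other open cell in that row sees a 3).
E2 = 5: row 2 has {1,2,4,7,8}; col 5 has {1,3,6,8,9}; box has {1,2,4,6,7,8,9} → only 5 remains.
E8 = 4: row 8 has {1,2,3,8}; col 5 has {1,3,5,6,8,9}; box has {1,3,7,8,9} → only 4 remains.
E9 = 2: row 9 has {1,7,8}; col 5 has {1,3,4,5,6,8,9}; box has {1,3,4,7,8,9} → only 2 remains.
D2 = 3: row 2 has {1,2,4,5,7,8}; col 4 has {1,7,8,9}; box has {1,2,4,5,6,7,8,9} → only 3 remains.
E5 = 7: row 5 has {1,3,5,6}; col 5 has {1,2,3,4,5,6,8,9}; box has {1,3,5,6,8,9} → only 7 remains.
A9 = 5: row 9 has {1,2,7,8}; col 1 has {1,3,4,6,8,9}; box has {1,4} → only 5 remains.
B9 = 9: row 9 has {1,2,5,7,8}; col 2 has {1,3,6,7}; box has {1,4,5} → only 9 remains.
A8 = 7: row 8 has {1,2,3,4,8}; col 1 has {1,3,4,5,6,8,9}; box has {1,4,5,9} → only 7 remains.
C8 = 6: row 8 has {1,2,3,4,7,8}; col 3 has {1,2,4,5}; box has {1,4,5,7,9} → only 6 remains.
D8 = 5: row 8 has {1,2,3,4,6,7,8}; col 4 has {1,3,7,8,9}; box has {1,2,3,4,7,8,9} → only 5 remains.
H8 = 9: row 8 has {1,2,3,4,5,6,7,8}; col 8 has {1,2,5,7}; box has {1,2,7,8} → only 9 remains.
C9 = 3: row 9 has {1,2,5,7,8,9}; col 3 has {1,2,4,5,6}; box has {1,4,5,6,7,9} → only 3 remains.
H2 = 6: row 2 has {1,2,3,4,5,7,8}; col 8 has {1,2,5,7,9}; box has {1,2,3,4,5,7,8} → only 6 remains.
A6 = 2: row 6 has {1,3,6,9}; col 1 has {1,3,4,5,6,7,8,9}; box has {1,3,6} → only 2 remains.
G6 = 4: row 6 has {1,2,3,6,9}; col 7 has {1,3,7,8}; box has {1,3,5,6,7,9} → only 4 remains.
H6 = 8: row 6 has {1,2,3,4,6,9}; col 8 has {1,2,5,6,7,9}; box has {1,3,4,5,6,7,9} → only 8 remains.
C7 = 8: row 7 has {1,4,7,9}; col 3 has {1,2,3,4,5,6}; box has {1,3,4,5,6,7,9} → only 8 remains.
D7 = 6: row 7 has {1,4,7,8,9}; col 4 has {1,3,5,7,8,9}; box has {1,2,3,4,5,7,8,9} → only 6 remains.
G7 = 5: row 7 has {1,4,6,7,8,9}; col 7 has {1,3,4,7,8}; box has {1,2,7,8,9} → only 5 remains.
H7 = 3: row 7 has {1,4,5,6,7,8,9}; col 8 has {1,2,5,6,7,8,9}; box has {1,2,5,7,8,9} → only 3 remains.
G9 = 6: row 9 has {1,2,3,5,7,8,9}; col 7 has {1,3,4,5,7,8}; box has {1,2,3,5,7,8,9} → only 6 remains.
H9 = 4: row 9 has {1,2,3,5,6,7,8,9}; col 8 has {1,2,3,5,6,7,8,9}; box has {1,2,3,5,6,7,8,9} → only 4 remains.
G2 = 9: row 2 has {1,2,3,4,5,6,7,8}; col 7 has {1,3,4,5,6,7,8}; box has {1,2,3,4,5,6,7,8} → only 9 remains.
B4 = 4: row 4 has {1,3,5,6,7,8,9}; col 2 has {1,3,6,7,9}; box has {1,2,3,6} → only 4 remains.
D4 = 2: row 4 has {1,3,4,5,6,7,8,9}; col 4 has {1,3,5,6,7,8,9}; box has {1,3,5,6,7,8,9} → only 2 remains.
B5 = 8: row 5 has {1,3,5,6,7}; col 2 has {1,3,4,6,7,9}; box has {1,2,3,4,6} → only 8 remains.
C5 = 9: row 5 has {1,3,5,6,7,8}; col 3 has {1,2,3,4,5,6,8}; box has {1,2,3,4,6,8} → only 9 remains.
D5 = 4: row 5 has {1,3,5,6,7,8,9}; col 4 has {1,2,3,5,6,7,8,9}; box has {1,2,3,5,6,7,8,9} → only 4 remains.
G5 = 2: row 5 has {1,3,4,5,6,7,8,9}; col 7 has {1,3,4,5,6,7,8,9}; box has {1,3,4,5,6,7,8,9} → only 2 remains.
B6 = 5: row 6 has {1,2,3,4,6,8,9}; col 2 has {1,3,4,6,7,8,9}; box has {1,2,3,4,6,8,9} → only 5 remains.
C6 = 7: row 6 has {1,2,3,4,5,6,8,9}; col 3 has {1,2,3,4,5,6,8,9}; box has {1,2,3,4,5,6,8,9} → only 7 remains.

257139486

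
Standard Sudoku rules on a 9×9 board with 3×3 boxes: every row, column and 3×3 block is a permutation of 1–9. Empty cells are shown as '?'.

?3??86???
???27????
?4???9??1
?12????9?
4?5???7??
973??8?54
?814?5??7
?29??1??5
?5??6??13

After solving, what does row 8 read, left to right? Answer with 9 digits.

row 1, column 3 = 7: row 1 has {3,6,8}; col 3 has {1,2,3,5,9}; box has {3,4} → only 7 remains.
row 5, column 2 = 6: row 5 has {4,5,7}; col 2 has {1,2,3,4,5,7,8}; box has {1,2,3,4,5,7,9} → only 6 remains.
row 8, column 5 = 3: row 8 has {1,2,5,9}; col 5 has {6,7,8}; box has {1,4,5,6} → only 3 remains.
row 9, column 1 = 7: row 9 has {1,3,5,6}; col 1 has {4,9}; box has {1,2,5,8,9} → only 7 remains.
row 9, column 3 = 4: row 9 has {1,3,5,6,7}; col 3 has {1,2,3,5,7,9}; box has {1,2,5,7,8,9} → only 4 remains.
row 9, column 6 = 2: row 9 has {1,3,4,5,6,7}; col 6 has {1,5,6,8,9}; box has {1,3,4,5,6} → only 2 remains.
row 2, column 2 = 9: row 2 has {2,7}; col 2 has {1,2,3,4,5,6,7,8}; box has {3,4,7} → only 9 remains.
row 3, column 5 = 5: row 3 has {1,4,9}; col 5 has {3,6,7,8}; box has {2,6,7,8,9} → only 5 remains.
row 4, column 1 = 8: row 4 has {1,2,9}; col 1 has {4,7,9}; box has {1,2,3,4,5,6,7,9} → only 8 remains.
row 4, column 5 = 4: row 4 has {1,2,8,9}; col 5 has {3,5,6,7,8}; box has {8} → only 4 remains.
row 4, column 9 = 6: row 4 has {1,2,4,8,9}; col 9 has {1,3,4,5,7}; box has {4,5,7,9} → only 6 remains.
row 5, column 6 = 3: row 5 has {4,5,6,7}; col 6 has {1,2,5,6,8,9}; box has {4,8} → only 3 remains.
row 7, column 5 = 9: row 7 has {1,4,5,7,8}; col 5 has {3,4,5,6,7,8}; box has {1,2,3,4,5,6} → only 9 remains.
row 8, column 1 = 6: row 8 has {1,2,3,5,9}; col 1 has {4,7,8,9}; box has {1,2,4,5,7,8,9} → only 6 remains.
row 9, column 4 = 8: row 9 has {1,2,3,4,5,6,7}; col 4 has {2,4}; box has {1,2,3,4,5,6,9} → only 8 remains.
row 9, column 7 = 9: row 9 has {1,2,3,4,5,6,7,8}; col 7 has {7}; box has {1,3,5,7} → only 9 remains.
row 1, column 4 = 1: row 1 has {3,6,7,8}; col 4 has {2,4,8}; box has {2,5,6,7,8,9} → only 1 remains.
row 2, column 6 = 4: row 2 has {2,7,9}; col 6 has {1,2,3,5,6,8,9}; box has {1,2,5,6,7,8,9} → only 4 remains.
row 2, column 9 = 8: row 2 has {2,4,7,9}; col 9 has {1,3,4,5,6,7}; box has {1} → only 8 remains.
row 3, column 1 = 2: row 3 has {1,4,5,9}; col 1 has {4,6,7,8,9}; box has {3,4,7,9} → only 2 remains.
row 3, column 4 = 3: row 3 has {1,2,4,5,9}; col 4 has {1,2,4,8}; box has {1,2,4,5,6,7,8,9} → only 3 remains.
row 3, column 7 = 6: row 3 has {1,2,3,4,5,9}; col 7 has {7,9}; box has {1,8} → only 6 remains.
row 3, column 8 = 7: row 3 has {1,2,3,4,5,6,9}; col 8 has {1,5,9}; box has {1,6,8} → only 7 remains.
row 4, column 6 = 7: row 4 has {1,2,4,6,8,9}; col 6 has {1,2,3,4,5,6,8,9}; box has {3,4,8} → only 7 remains.
row 4, column 7 = 3: row 4 has {1,2,4,6,7,8,9}; col 7 has {6,7,9}; box has {4,5,6,7,9} → only 3 remains.
row 5, column 4 = 9: row 5 has {3,4,5,6,7}; col 4 has {1,2,3,4,8}; box has {3,4,7,8} → only 9 remains.
row 5, column 9 = 2: row 5 has {3,4,5,6,7,9}; col 9 has {1,3,4,5,6,7,8}; box has {3,4,5,6,7,9} → only 2 remains.
row 6, column 4 = 6: row 6 has {3,4,5,7,8,9}; col 4 has {1,2,3,4,8,9}; box has {3,4,7,8,9} → only 6 remains.
row 6, column 7 = 1: row 6 has {3,4,5,6,7,8,9}; col 7 has {3,6,7,9}; box has {2,3,4,5,6,7,9} → only 1 remains.
row 7, column 1 = 3: row 7 has {1,4,5,7,8,9}; col 1 has {2,4,6,7,8,9}; box has {1,2,4,5,6,7,8,9} → only 3 remains.
row 7, column 7 = 2: row 7 has {1,3,4,5,7,8,9}; col 7 has {1,3,6,7,9}; box has {1,3,5,7,9} → only 2 remains.
row 7, column 8 = 6: row 7 has {1,2,3,4,5,7,8,9}; col 8 has {1,5,7,9}; box has {1,2,3,5,7,9} → only 6 remains.
row 8, column 4 = 7: row 8 has {1,2,3,5,6,9}; col 4 has {1,2,3,4,6,8,9}; box has {1,2,3,4,5,6,8,9} → only 7 remains.
row 1, column 1 = 5: row 1 has {1,3,6,7,8}; col 1 has {2,3,4,6,7,8,9}; box has {2,3,4,7,9} → only 5 remains.
row 1, column 7 = 4: row 1 has {1,3,5,6,7,8}; col 7 has {1,2,3,6,7,9}; box has {1,6,7,8} → only 4 remains.
row 1, column 8 = 2: row 1 has {1,3,4,5,6,7,8}; col 8 has {1,5,6,7,9}; box has {1,4,6,7,8} → only 2 remains.
row 1, column 9 = 9: row 1 has {1,2,3,4,5,6,7,8}; col 9 has {1,2,3,4,5,6,7,8}; box has {1,2,4,6,7,8} → only 9 remains.
row 2, column 1 = 1: row 2 has {2,4,7,8,9}; col 1 has {2,3,4,5,6,7,8,9}; box has {2,3,4,5,7,9} → only 1 remains.
row 2, column 3 = 6: row 2 has {1,2,4,7,8,9}; col 3 has {1,2,3,4,5,7,9}; box has {1,2,3,4,5,7,9} → only 6 remains.
row 2, column 7 = 5: row 2 has {1,2,4,6,7,8,9}; col 7 has {1,2,3,4,6,7,9}; box has {1,2,4,6,7,8,9} → only 5 remains.
row 2, column 8 = 3: row 2 has {1,2,4,5,6,7,8,9}; col 8 has {1,2,5,6,7,9}; box has {1,2,4,5,6,7,8,9} → only 3 remains.
row 3, column 3 = 8: row 3 has {1,2,3,4,5,6,7,9}; col 3 has {1,2,3,4,5,6,7,9}; box has {1,2,3,4,5,6,7,9} → only 8 remains.
row 4, column 4 = 5: row 4 has {1,2,3,4,6,7,8,9}; col 4 has {1,2,3,4,6,7,8,9}; box has {3,4,6,7,8,9} → only 5 remains.
row 5, column 5 = 1: row 5 has {2,3,4,5,6,7,9}; col 5 has {3,4,5,6,7,8,9}; box has {3,4,5,6,7,8,9} → only 1 remains.
row 5, column 8 = 8: row 5 has {1,2,3,4,5,6,7,9}; col 8 has {1,2,3,5,6,7,9}; box has {1,2,3,4,5,6,7,9} → only 8 remains.
row 6, column 5 = 2: row 6 has {1,3,4,5,6,7,8,9}; col 5 has {1,3,4,5,6,7,8,9}; box has {1,3,4,5,6,7,8,9} → only 2 remains.
row 8, column 7 = 8: row 8 has {1,2,3,5,6,7,9}; col 7 has {1,2,3,4,5,6,7,9}; box has {1,2,3,5,6,7,9} → only 8 remains.
row 8, column 8 = 4: row 8 has {1,2,3,5,6,7,8,9}; col 8 has {1,2,3,5,6,7,8,9}; box has {1,2,3,5,6,7,8,9} → only 4 remains.

629731845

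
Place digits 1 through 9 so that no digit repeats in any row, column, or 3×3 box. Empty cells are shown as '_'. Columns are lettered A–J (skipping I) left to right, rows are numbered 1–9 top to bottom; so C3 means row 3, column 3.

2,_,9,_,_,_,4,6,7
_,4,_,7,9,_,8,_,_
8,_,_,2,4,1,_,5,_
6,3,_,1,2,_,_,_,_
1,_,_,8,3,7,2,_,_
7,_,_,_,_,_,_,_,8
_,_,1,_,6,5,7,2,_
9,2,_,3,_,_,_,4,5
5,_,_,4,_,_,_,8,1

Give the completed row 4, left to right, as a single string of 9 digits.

D1 = 5: row 1 has {2,4,6,7,9}; col 4 has {1,2,3,4,7,8}; box has {1,2,4,7,9} → only 5 remains.
E1 = 8: row 1 has {2,4,5,6,7,9}; col 5 has {2,3,4,6,9}; box has {1,2,4,5,7,9} → only 8 remains.
F1 = 3: row 1 has {2,4,5,6,7,8,9}; col 6 has {1,5,7}; box has {1,2,4,5,7,8,9} → only 3 remains.
A2 = 3: row 2 has {4,7,8,9}; col 1 has {1,2,5,6,7,8,9}; box has {2,4,8,9} → only 3 remains.
F2 = 6: row 2 has {3,4,7,8,9}; col 6 has {1,3,5,7}; box has {1,2,3,4,5,7,8,9} → only 6 remains.
H2 = 1: row 2 has {3,4,6,7,8,9}; col 8 has {2,4,5,6,8}; box has {4,5,6,7,8} → only 1 remains.
J2 = 2: row 2 has {1,3,4,6,7,8,9}; col 9 has {1,5,7,8}; box has {1,4,5,6,7,8} → only 2 remains.
H5 = 9: row 5 has {1,2,3,7,8}; col 8 has {1,2,4,5,6,8}; box has {2,8} → only 9 remains.
E6 = 5: row 6 has {7,8}; col 5 has {2,3,4,6,8,9}; box has {1,2,3,7,8} → only 5 remains.
H6 = 3: row 6 has {5,7,8}; col 8 has {1,2,4,5,6,8,9}; box has {2,8,9} → only 3 remains.
A7 = 4: row 7 has {1,2,5,6,7}; col 1 has {1,2,3,5,6,7,8,9}; box has {1,2,5,9} → only 4 remains.
B7 = 8: row 7 has {1,2,4,5,6,7}; col 2 has {2,3,4}; box has {1,2,4,5,9} → only 8 remains.
D7 = 9: row 7 has {1,2,4,5,6,7,8}; col 4 has {1,2,3,4,5,7,8}; box has {3,4,5,6} → only 9 remains.
J7 = 3: row 7 has {1,2,4,5,6,7,8,9}; col 9 has {1,2,5,7,8}; box has {1,2,4,5,7,8} → only 3 remains.
F8 = 8: row 8 has {2,3,4,5,9}; col 6 has {1,3,5,6,7}; box has {3,4,5,6,9} → only 8 remains.
G8 = 6: row 8 has {2,3,4,5,8,9}; col 7 has {2,4,7,8}; box has {1,2,3,4,5,7,8} → only 6 remains.
E9 = 7: row 9 has {1,4,5,8}; col 5 has {2,3,4,5,6,8,9}; box has {3,4,5,6,8,9} → only 7 remains.
F9 = 2: row 9 has {1,4,5,7,8}; col 6 has {1,3,5,6,7,8}; box has {3,4,5,6,7,8,9} → only 2 remains.
G9 = 9: row 9 has {1,2,4,5,7,8}; col 7 has {2,4,6,7,8}; box has {1,2,3,4,5,6,7,8} → only 9 remains.
B1 = 1: row 1 has {2,3,4,5,6,7,8,9}; col 2 has {2,3,4,8}; box has {2,3,4,8,9} → only 1 remains.
C2 = 5: row 2 has {1,2,3,4,6,7,8,9}; col 3 has {1,9}; box has {1,2,3,4,8,9} → only 5 remains.
G3 = 3: row 3 has {1,2,4,5,8}; col 7 has {2,4,6,7,8,9}; box has {1,2,4,5,6,7,8} → only 3 remains.
J3 = 9: row 3 has {1,2,3,4,5,8}; col 9 has {1,2,3,5,7,8}; box has {1,2,3,4,5,6,7,8} → only 9 remains.
G4 = 5: row 4 has {1,2,3,6}; col 7 has {2,3,4,6,7,8,9}; box has {2,3,8,9} → only 5 remains.
H4 = 7: row 4 has {1,2,3,5,6}; col 8 has {1,2,3,4,5,6,8,9}; box has {2,3,5,8,9} → only 7 remains.
J4 = 4: row 4 has {1,2,3,5,6,7}; col 9 has {1,2,3,5,7,8,9}; box has {2,3,5,7,8,9} → only 4 remains.
B5 = 5: row 5 has {1,2,3,7,8,9}; col 2 has {1,2,3,4,8}; box has {1,3,6,7} → only 5 remains.
C5 = 4: row 5 has {1,2,3,5,7,8,9}; col 3 has {1,5,9}; box has {1,3,5,6,7} → only 4 remains.
J5 = 6: row 5 has {1,2,3,4,5,7,8,9}; col 9 has {1,2,3,4,5,7,8,9}; box has {2,3,4,5,7,8,9} → only 6 remains.
B6 = 9: row 6 has {3,5,7,8}; col 2 has {1,2,3,4,5,8}; box has {1,3,4,5,6,7} → only 9 remains.
C6 = 2: row 6 has {3,5,7,8,9}; col 3 has {1,4,5,9}; box has {1,3,4,5,6,7,9} → only 2 remains.
D6 = 6: row 6 has {2,3,5,7,8,9}; col 4 has {1,2,3,4,5,7,8,9}; box has {1,2,3,5,7,8} → only 6 remains.
F6 = 4: row 6 has {2,3,5,6,7,8,9}; col 6 has {1,2,3,5,6,7,8}; box has {1,2,3,5,6,7,8} → only 4 remains.
G6 = 1: row 6 has {2,3,4,5,6,7,8,9}; col 7 has {2,3,4,5,6,7,8,9}; box has {2,3,4,5,6,7,8,9} → only 1 remains.
C8 = 7: row 8 has {2,3,4,5,6,8,9}; col 3 has {1,2,4,5,9}; box has {1,2,4,5,8,9} → only 7 remains.
E8 = 1: row 8 has {2,3,4,5,6,7,8,9}; col 5 has {2,3,4,5,6,7,8,9}; box has {2,3,4,5,6,7,8,9} → only 1 remains.
B9 = 6: row 9 has {1,2,4,5,7,8,9}; col 2 has {1,2,3,4,5,8,9}; box has {1,2,4,5,7,8,9} → only 6 remains.
C9 = 3: row 9 has {1,2,4,5,6,7,8,9}; col 3 has {1,2,4,5,7,9}; box has {1,2,4,5,6,7,8,9} → only 3 remains.
B3 = 7: row 3 has {1,2,3,4,5,8,9}; col 2 has {1,2,3,4,5,6,8,9}; box has {1,2,3,4,5,8,9} → only 7 remains.
C3 = 6: row 3 has {1,2,3,4,5,7,8,9}; col 3 has {1,2,3,4,5,7,9}; box has {1,2,3,4,5,7,8,9} → only 6 remains.
C4 = 8: row 4 has {1,2,3,4,5,6,7}; col 3 has {1,2,3,4,5,6,7,9}; box has {1,2,3,4,5,6,7,9} → only 8 remains.
F4 = 9: row 4 has {1,2,3,4,5,6,7,8}; col 6 has {1,2,3,4,5,6,7,8}; box has {1,2,3,4,5,6,7,8} → only 9 remains.

638129574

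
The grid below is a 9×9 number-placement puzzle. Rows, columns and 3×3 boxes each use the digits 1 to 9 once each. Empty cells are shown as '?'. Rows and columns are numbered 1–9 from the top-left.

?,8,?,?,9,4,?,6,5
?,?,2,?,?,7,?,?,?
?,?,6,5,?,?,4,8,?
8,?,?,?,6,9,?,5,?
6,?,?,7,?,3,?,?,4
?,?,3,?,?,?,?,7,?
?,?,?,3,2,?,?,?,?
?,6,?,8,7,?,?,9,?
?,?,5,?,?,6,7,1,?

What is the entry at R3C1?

R2C8 = 3: row 2 has {2,7}; col 8 has {1,5,6,7,8,9}; box has {4,5,6,8} → only 3 remains.
R5C8 = 2: row 5 has {3,4,6,7}; col 8 has {1,3,5,6,7,8,9}; box has {4,5,7} → only 2 remains.
R7C8 = 4: row 7 has {2,3}; col 8 has {1,2,3,5,6,7,8,9}; box has {1,7,9} → only 4 remains.
R9C5 = 4: row 9 has {1,5,6,7}; col 5 has {2,6,7,9}; box has {2,3,6,7,8} → only 4 remains.
R9C4 = 9: row 9 has {1,4,5,6,7}; col 4 has {3,5,7,8}; box has {2,3,4,6,7,8} → only 9 remains.
R1C1 = 3: in row 1, 3 can only go here (every other open cell in that row sees a 3).
R9C1 = 2: row 9 has {1,4,5,6,7,9}; col 1 has {3,6,8}; box has {5,6} → only 2 remains.
R9C2 = 3: row 9 has {1,2,4,5,6,7,9}; col 2 has {6,8}; box has {2,5,6} → only 3 remains.
R9C9 = 8: row 9 has {1,2,3,4,5,6,7,9}; col 9 has {4,5}; box has {1,4,7,9} → only 8 remains.
R7C9 = 6: row 7 has {2,3,4}; col 9 has {4,5,8}; box has {1,4,7,8,9} → only 6 remains.
R7C7 = 5: row 7 has {2,3,4,6}; col 7 has {4,7}; box has {1,4,6,7,8,9} → only 5 remains.
R7C6 = 1: row 7 has {2,3,4,5,6}; col 6 has {3,4,6,7,9}; box has {2,3,4,6,7,8,9} → only 1 remains.
R8C6 = 5: row 8 has {6,7,8,9}; col 6 has {1,3,4,6,7,9}; box has {1,2,3,4,6,7,8,9} → only 5 remains.
R3C6 = 2: row 3 has {4,5,6,8}; col 6 has {1,3,4,5,6,7,9}; box has {4,5,7,9} → only 2 remains.
R6C6 = 8: row 6 has {3,7}; col 6 has {1,2,3,4,5,6,7,9}; box has {3,6,7,9} → only 8 remains.
R1C4 = 1: row 1 has {3,4,5,6,8,9}; col 4 has {3,5,7,8,9}; box has {2,4,5,7,9} → only 1 remains.
R1C7 = 2: row 1 has {1,3,4,5,6,8,9}; col 7 has {4,5,7}; box has {3,4,5,6,8} → only 2 remains.
R2C4 = 6: row 2 has {2,3,7}; col 4 has {1,3,5,7,8,9}; box has {1,2,4,5,7,9} → only 6 remains.
R2C5 = 8: row 2 has {2,3,6,7}; col 5 has {2,4,6,7,9}; box has {1,2,4,5,6,7,9} → only 8 remains.
R3C5 = 3: row 3 has {2,4,5,6,8}; col 5 has {2,4,6,7,8,9}; box has {1,2,4,5,6,7,8,9} → only 3 remains.
R8C7 = 3: row 8 has {5,6,7,8,9}; col 7 has {2,4,5,7}; box has {1,4,5,6,7,8,9} → only 3 remains.
R8C9 = 2: row 8 has {3,5,6,7,8,9}; col 9 has {4,5,6,8}; box has {1,3,4,5,6,7,8,9} → only 2 remains.
R1C3 = 7: row 1 has {1,2,3,4,5,6,8,9}; col 3 has {2,3,5,6}; box has {2,3,6,8} → only 7 remains.
R4C7 = 1: row 4 has {5,6,8,9}; col 7 has {2,3,4,5,7}; box has {2,4,5,7} → only 1 remains.
R4C9 = 3: row 4 has {1,5,6,8,9}; col 9 has {2,4,5,6,8}; box has {1,2,4,5,7} → only 3 remains.
R6C9 = 9: row 6 has {3,7,8}; col 9 has {2,3,4,5,6,8}; box has {1,2,3,4,5,7} → only 9 remains.
R2C7 = 9: row 2 has {2,3,6,7,8}; col 7 has {1,2,3,4,5,7}; box has {2,3,4,5,6,8} → only 9 remains.
R2C9 = 1: row 2 has {2,3,6,7,8,9}; col 9 has {2,3,4,5,6,8,9}; box has {2,3,4,5,6,8,9} → only 1 remains.
R3C9 = 7: row 3 has {2,3,4,5,6,8}; col 9 has {1,2,3,4,5,6,8,9}; box has {1,2,3,4,5,6,8,9} → only 7 remains.
R4C3 = 4: row 4 has {1,3,5,6,8,9}; col 3 has {2,3,5,6,7}; box has {3,6,8} → only 4 remains.
R4C4 = 2: row 4 has {1,3,4,5,6,8,9}; col 4 has {1,3,5,6,7,8,9}; box has {3,6,7,8,9} → only 2 remains.
R5C7 = 8: row 5 has {2,3,4,6,7}; col 7 has {1,2,3,4,5,7,9}; box has {1,2,3,4,5,7,9} → only 8 remains.
R6C4 = 4: row 6 has {3,7,8,9}; col 4 has {1,2,3,5,6,7,8,9}; box has {2,3,6,7,8,9} → only 4 remains.
R6C7 = 6: row 6 has {3,4,7,8,9}; col 7 has {1,2,3,4,5,7,8,9}; box has {1,2,3,4,5,7,8,9} → only 6 remains.
R8C3 = 1: row 8 has {2,3,5,6,7,8,9}; col 3 has {2,3,4,5,6,7}; box has {2,3,5,6} → only 1 remains.
R4C2 = 7: row 4 has {1,2,3,4,5,6,8,9}; col 2 has {3,6,8}; box has {3,4,6,8} → only 7 remains.
R5C3 = 9: row 5 has {2,3,4,6,7,8}; col 3 has {1,2,3,4,5,6,7}; box has {3,4,6,7,8} → only 9 remains.
R7C2 = 9: row 7 has {1,2,3,4,5,6}; col 2 has {3,6,7,8}; box has {1,2,3,5,6} → only 9 remains.
R7C3 = 8: row 7 has {1,2,3,4,5,6,9}; col 3 has {1,2,3,4,5,6,7,9}; box has {1,2,3,5,6,9} → only 8 remains.
R8C1 = 4: row 8 has {1,2,3,5,6,7,8,9}; col 1 has {2,3,6,8}; box has {1,2,3,5,6,8,9} → only 4 remains.
R2C1 = 5: row 2 has {1,2,3,6,7,8,9}; col 1 has {2,3,4,6,8}; box has {2,3,6,7,8} → only 5 remains.
R2C2 = 4: row 2 has {1,2,3,5,6,7,8,9}; col 2 has {3,6,7,8,9}; box has {2,3,5,6,7,8} → only 4 remains.
R3C2 = 1: row 3 has {2,3,4,5,6,7,8}; col 2 has {3,4,6,7,8,9}; box has {2,3,4,5,6,7,8} → only 1 remains.
R5C2 = 5: row 5 has {2,3,4,6,7,8,9}; col 2 has {1,3,4,6,7,8,9}; box has {3,4,6,7,8,9} → only 5 remains.
R5C5 = 1: row 5 has {2,3,4,5,6,7,8,9}; col 5 has {2,3,4,6,7,8,9}; box has {2,3,4,6,7,8,9} → only 1 remains.
R6C1 = 1: row 6 has {3,4,6,7,8,9}; col 1 has {2,3,4,5,6,8}; box has {3,4,5,6,7,8,9} → only 1 remains.
R6C2 = 2: row 6 has {1,3,4,6,7,8,9}; col 2 has {1,3,4,5,6,7,8,9}; box has {1,3,4,5,6,7,8,9} → only 2 remains.
R6C5 = 5: row 6 has {1,2,3,4,6,7,8,9}; col 5 has {1,2,3,4,6,7,8,9}; box has {1,2,3,4,6,7,8,9} → only 5 remains.
R7C1 = 7: row 7 has {1,2,3,4,5,6,8,9}; col 1 has {1,2,3,4,5,6,8}; box has {1,2,3,4,5,6,8,9} → only 7 remains.
R3C1 = 9: row 3 has {1,2,3,4,5,6,7,8}; col 1 has {1,2,3,4,5,6,7,8}; box has {1,2,3,4,5,6,7,8} → only 9 remains.

9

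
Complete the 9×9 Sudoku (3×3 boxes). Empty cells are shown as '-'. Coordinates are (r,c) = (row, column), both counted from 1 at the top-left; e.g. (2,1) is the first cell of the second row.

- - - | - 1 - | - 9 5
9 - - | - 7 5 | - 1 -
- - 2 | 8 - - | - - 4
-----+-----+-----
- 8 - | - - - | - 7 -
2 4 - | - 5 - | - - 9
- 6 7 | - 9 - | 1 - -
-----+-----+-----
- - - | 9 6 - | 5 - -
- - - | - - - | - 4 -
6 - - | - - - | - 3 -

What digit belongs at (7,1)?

(2,2) = 3: row 2 has {1,5,7,9}; col 2 has {4,6,8}; box has {2,9} → only 3 remains.
(3,5) = 3: row 3 has {2,4,8}; col 5 has {1,5,6,7,9}; box has {1,5,7,8} → only 3 remains.
(3,8) = 6: row 3 has {2,3,4,8}; col 8 has {1,3,4,7,9}; box has {1,4,5,9} → only 6 remains.
(5,8) = 8: row 5 has {2,4,5,9}; col 8 has {1,3,4,6,7,9}; box has {1,7,9} → only 8 remains.
(7,8) = 2: row 7 has {5,6,9}; col 8 has {1,3,4,6,7,8,9}; box has {3,4,5} → only 2 remains.
(1,2) = 7: row 1 has {1,5,9}; col 2 has {3,4,6,8}; box has {2,3,9} → only 7 remains.
(3,6) = 9: row 3 has {2,3,4,6,8}; col 6 has {5}; box has {1,3,5,7,8} → only 9 remains.
(3,7) = 7: row 3 has {2,3,4,6,8,9}; col 7 has {1,5}; box has {1,4,5,6,9} → only 7 remains.
(6,8) = 5: row 6 has {1,6,7,9}; col 8 has {1,2,3,4,6,7,8,9}; box has {1,7,8,9} → only 5 remains.
(7,2) = 1: row 7 has {2,5,6,9}; col 2 has {3,4,6,7,8}; box has {6} → only 1 remains.
(3,2) = 5: row 3 has {2,3,4,6,7,8,9}; col 2 has {1,3,4,6,7,8}; box has {2,3,7,9} → only 5 remains.
(6,1) = 3: row 6 has {1,5,6,7,9}; col 1 has {2,6,9}; box has {2,4,6,7,8} → only 3 remains.
(6,9) = 2: row 6 has {1,3,5,6,7,9}; col 9 has {4,5,9}; box has {1,5,7,8,9} → only 2 remains.
(2,9) = 8: row 2 has {1,3,5,7,9}; col 9 has {2,4,5,9}; box has {1,4,5,6,7,9} → only 8 remains.
(3,1) = 1: row 3 has {2,3,4,5,6,7,8,9}; col 1 has {2,3,6,9}; box has {2,3,5,7,9} → only 1 remains.
(4,1) = 5: row 4 has {7,8}; col 1 has {1,2,3,6,9}; box has {2,3,4,6,7,8} → only 5 remains.
(5,3) = 1: row 5 has {2,4,5,8,9}; col 3 has {2,7}; box has {2,3,4,5,6,7,8} → only 1 remains.
(6,4) = 4: row 6 has {1,2,3,5,6,7,9}; col 4 has {8,9}; box has {5,9} → only 4 remains.
(6,6) = 8: row 6 has {1,2,3,4,5,6,7,9}; col 6 has {5,9}; box has {4,5,9} → only 8 remains.
(7,9) = 7: row 7 has {1,2,5,6,9}; col 9 has {2,4,5,8,9}; box has {2,3,4,5} → only 7 remains.
(9,9) = 1: row 9 has {3,6}; col 9 has {2,4,5,7,8,9}; box has {2,3,4,5,7} → only 1 remains.
(2,7) = 2: row 2 has {1,3,5,7,8,9}; col 7 has {1,5,7}; box has {1,4,5,6,7,8,9} → only 2 remains.
(4,3) = 9: row 4 has {5,7,8}; col 3 has {1,2,7}; box has {1,2,3,4,5,6,7,8} → only 9 remains.
(4,5) = 2: row 4 has {5,7,8,9}; col 5 has {1,3,5,6,7,9}; box has {4,5,8,9} → only 2 remains.
(8,5) = 8: row 8 has {4}; col 5 has {1,2,3,5,6,7,9}; box has {6,9} → only 8 remains.
(8,9) = 6: row 8 has {4,8}; col 9 has {1,2,4,5,7,8,9}; box has {1,2,3,4,5,7} → only 6 remains.
(9,5) = 4: row 9 has {1,3,6}; col 5 has {1,2,3,5,6,7,8,9}; box has {6,8,9} → only 4 remains.
(1,7) = 3: row 1 has {1,5,7,9}; col 7 has {1,2,5,7}; box has {1,2,4,5,6,7,8,9} → only 3 remains.
(2,4) = 6: row 2 has {1,2,3,5,7,8,9}; col 4 has {4,8,9}; box has {1,3,5,7,8,9} → only 6 remains.
(4,9) = 3: row 4 has {2,5,7,8,9}; col 9 has {1,2,4,5,6,7,8,9}; box has {1,2,5,7,8,9} → only 3 remains.
(5,7) = 6: row 5 has {1,2,4,5,8,9}; col 7 has {1,2,3,5,7}; box has {1,2,3,5,7,8,9} → only 6 remains.
(7,6) = 3: row 7 has {1,2,5,6,7,9}; col 6 has {5,8,9}; box has {4,6,8,9} → only 3 remains.
(8,1) = 7: row 8 has {4,6,8}; col 1 has {1,2,3,5,6,9}; box has {1,6} → only 7 remains.
(8,7) = 9: row 8 has {4,6,7,8}; col 7 has {1,2,3,5,6,7}; box has {1,2,3,4,5,6,7} → only 9 remains.
(9,7) = 8: row 9 has {1,3,4,6}; col 7 has {1,2,3,5,6,7,9}; box has {1,2,3,4,5,6,7,9} → only 8 remains.
(1,4) = 2: row 1 has {1,3,5,7,9}; col 4 has {4,6,8,9}; box has {1,3,5,6,7,8,9} → only 2 remains.
(1,6) = 4: row 1 has {1,2,3,5,7,9}; col 6 has {3,5,8,9}; box has {1,2,3,5,6,7,8,9} → only 4 remains.
(2,3) = 4: row 2 has {1,2,3,5,6,7,8,9}; col 3 has {1,2,7,9}; box has {1,2,3,5,7,9} → only 4 remains.
(4,4) = 1: row 4 has {2,3,5,7,8,9}; col 4 has {2,4,6,8,9}; box has {2,4,5,8,9} → only 1 remains.
(4,6) = 6: row 4 has {1,2,3,5,7,8,9}; col 6 has {3,4,5,8,9}; box has {1,2,4,5,8,9} → only 6 remains.
(4,7) = 4: row 4 has {1,2,3,5,6,7,8,9}; col 7 has {1,2,3,5,6,7,8,9}; box has {1,2,3,5,6,7,8,9} → only 4 remains.
(5,6) = 7: row 5 has {1,2,4,5,6,8,9}; col 6 has {3,4,5,6,8,9}; box has {1,2,4,5,6,8,9} → only 7 remains.
(7,3) = 8: row 7 has {1,2,3,5,6,7,9}; col 3 has {1,2,4,7,9}; box has {1,6,7} → only 8 remains.
(8,2) = 2: row 8 has {4,6,7,8,9}; col 2 has {1,3,4,5,6,7,8}; box has {1,6,7,8} → only 2 remains.
(8,4) = 5: row 8 has {2,4,6,7,8,9}; col 4 has {1,2,4,6,8,9}; box has {3,4,6,8,9} → only 5 remains.
(8,6) = 1: row 8 has {2,4,5,6,7,8,9}; col 6 has {3,4,5,6,7,8,9}; box has {3,4,5,6,8,9} → only 1 remains.
(9,2) = 9: row 9 has {1,3,4,6,8}; col 2 has {1,2,3,4,5,6,7,8}; box has {1,2,6,7,8} → only 9 remains.
(9,3) = 5: row 9 has {1,3,4,6,8,9}; col 3 has {1,2,4,7,8,9}; box has {1,2,6,7,8,9} → only 5 remains.
(9,4) = 7: row 9 has {1,3,4,5,6,8,9}; col 4 has {1,2,4,5,6,8,9}; box has {1,3,4,5,6,8,9} → only 7 remains.
(9,6) = 2: row 9 has {1,3,4,5,6,7,8,9}; col 6 has {1,3,4,5,6,7,8,9}; box has {1,3,4,5,6,7,8,9} → only 2 remains.
(1,1) = 8: row 1 has {1,2,3,4,5,7,9}; col 1 has {1,2,3,5,6,7,9}; box has {1,2,3,4,5,7,9} → only 8 remains.
(1,3) = 6: row 1 has {1,2,3,4,5,7,8,9}; col 3 has {1,2,4,5,7,8,9}; box has {1,2,3,4,5,7,8,9} → only 6 remains.
(5,4) = 3: row 5 has {1,2,4,5,6,7,8,9}; col 4 has {1,2,4,5,6,7,8,9}; box has {1,2,4,5,6,7,8,9} → only 3 remains.
(7,1) = 4: row 7 has {1,2,3,5,6,7,8,9}; col 1 has {1,2,3,5,6,7,8,9}; box has {1,2,5,6,7,8,9} → only 4 remains.

4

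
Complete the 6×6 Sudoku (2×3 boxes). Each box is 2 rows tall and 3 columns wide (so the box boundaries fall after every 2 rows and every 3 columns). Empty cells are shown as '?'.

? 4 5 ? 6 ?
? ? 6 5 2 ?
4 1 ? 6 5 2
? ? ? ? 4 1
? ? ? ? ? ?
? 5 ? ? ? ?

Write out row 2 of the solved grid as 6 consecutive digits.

row 1, column 6 = 3 (sole candidate).
row 2, column 2 = 3: row 2 has {2,5,6}; col 2 has {1,4,5}; box has {4,5,6} → only 3 remains.
row 2, column 6 = 4: row 2 has {2,3,5,6}; col 6 has {1,2,3}; box has {2,3,5,6} → only 4 remains.
row 3, column 3 = 3 (sole candidate).
row 4, column 3 = 2 (sole candidate).
row 4, column 4 = 3 (sole candidate).
row 6, column 6 = 6 (sole candidate).
row 1, column 4 = 1 (sole candidate).
row 2, column 1 = 1: row 2 has {2,3,4,5,6}; col 1 has {4}; box has {3,4,5,6} → only 1 remains.

136524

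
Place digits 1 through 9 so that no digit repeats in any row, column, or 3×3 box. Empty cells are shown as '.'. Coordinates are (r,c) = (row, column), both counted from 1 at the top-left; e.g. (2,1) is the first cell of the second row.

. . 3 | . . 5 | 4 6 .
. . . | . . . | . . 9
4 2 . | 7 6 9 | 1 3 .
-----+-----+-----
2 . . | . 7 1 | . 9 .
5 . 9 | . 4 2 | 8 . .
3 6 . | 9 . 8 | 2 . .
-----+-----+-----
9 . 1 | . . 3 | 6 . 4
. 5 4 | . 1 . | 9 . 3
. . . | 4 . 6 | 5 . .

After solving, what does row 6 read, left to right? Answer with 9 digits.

367958241

(2,6) = 4 (sole candidate).
(2,7) = 7 (sole candidate).
(4,3) = 8 (sole candidate).
(4,7) = 3 (sole candidate).
(6,3) = 7: row 6 has {2,3,6,8,9}; col 3 has {1,3,4,8,9}; box has {2,3,5,6,8,9} → only 7 remains.
(6,5) = 5: row 6 has {2,3,6,7,8,9}; col 5 has {1,4,6,7}; box has {1,2,4,7,8,9} → only 5 remains.
(6,9) = 1: row 6 has {2,3,5,6,7,8,9}; col 9 has {3,4,9}; box has {2,3,8,9} → only 1 remains.
(8,6) = 7 (sole candidate).
(9,3) = 2 (sole candidate).
(3,3) = 5 (sole candidate).
(3,9) = 8 (sole candidate).
(4,2) = 4 (sole candidate).
(4,4) = 6 (sole candidate).
(4,9) = 5 (sole candidate).
(5,2) = 1 (sole candidate).
(5,4) = 3 (sole candidate).
(5,8) = 7 (sole candidate).
(5,9) = 6 (sole candidate).
(6,8) = 4: row 6 has {1,2,3,5,6,7,8,9}; col 8 has {3,6,7,9}; box has {1,2,3,5,6,7,8,9} → only 4 remains.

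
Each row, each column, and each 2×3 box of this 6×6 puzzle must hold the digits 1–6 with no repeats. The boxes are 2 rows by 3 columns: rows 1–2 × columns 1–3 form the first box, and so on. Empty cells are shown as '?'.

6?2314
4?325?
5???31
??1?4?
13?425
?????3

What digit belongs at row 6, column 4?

row 1, column 2 = 5 (sole candidate).
row 2, column 2 = 1 (sole candidate).
row 2, column 6 = 6 (sole candidate).
row 3, column 4 = 6 (sole candidate).
row 4, column 4 = 5 (sole candidate).
row 4, column 6 = 2 (sole candidate).
row 5, column 3 = 6 (sole candidate).
row 6, column 1 = 2 (sole candidate).
row 6, column 2 = 4 (sole candidate).
row 6, column 3 = 5 (sole candidate).
row 6, column 4 = 1: row 6 has {2,3,4,5}; col 4 has {2,3,4,5,6}; box has {2,3,4,5} → only 1 remains.

1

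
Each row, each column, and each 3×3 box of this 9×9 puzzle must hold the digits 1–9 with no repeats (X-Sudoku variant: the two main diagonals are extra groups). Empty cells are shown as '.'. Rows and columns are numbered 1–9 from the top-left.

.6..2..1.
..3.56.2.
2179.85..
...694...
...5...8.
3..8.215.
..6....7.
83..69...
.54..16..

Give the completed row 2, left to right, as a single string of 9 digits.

r4c8 = 3: row 4 has {4,6,9}; col 8 has {1,2,5,7,8}; box has {1,5,8} → only 3 remains.
r5c5 = 1: row 5 has {5,8}; col 5 has {2,5,6,9}; box has {2,4,5,6,8,9}; main diagonal has {2,6,7}; anti-diagonal has {2,3,4,5,6,8} → only 1 remains.
r6c3 = 9: row 6 has {1,2,3,5,8}; col 3 has {3,4,6,7}; box has {3} → only 9 remains.
r6c5 = 7: row 6 has {1,2,3,5,8,9}; col 5 has {1,2,5,6,9}; box has {1,2,4,5,6,8,9} → only 7 remains.
r8c8 = 4: row 8 has {3,6,8,9}; col 8 has {1,2,3,5,7,8}; box has {6,7}; main diagonal has {1,2,6,7} → only 4 remains.
r9c8 = 9: row 9 has {1,4,5,6}; col 8 has {1,2,3,4,5,7,8}; box has {4,6,7} → only 9 remains.
r3c8 = 6: row 3 has {1,2,5,7,8,9}; col 8 has {1,2,3,4,5,7,8,9}; box has {1,2,5} → only 6 remains.
r5c3 = 2: row 5 has {1,5,8}; col 3 has {3,4,6,7,9}; box has {3,9} → only 2 remains.
r5c6 = 3: row 5 has {1,2,5,8}; col 6 has {1,2,4,6,8,9}; box has {1,2,4,5,6,7,8,9} → only 3 remains.
r6c2 = 4: row 6 has {1,2,3,5,7,8,9}; col 2 has {1,3,5,6}; box has {2,3,9} → only 4 remains.
r6c9 = 6: row 6 has {1,2,3,4,5,7,8,9}; col 9 has {}; box has {1,3,5,8} → only 6 remains.
r7c6 = 5: row 7 has {6,7}; col 6 has {1,2,3,4,6,8,9}; box has {1,6,9} → only 5 remains.
r8c3 = 1: row 8 has {3,4,6,8,9}; col 3 has {2,3,4,6,7,9}; box has {3,4,5,6,8} → only 1 remains.
r8c7 = 2: row 8 has {1,3,4,6,8,9}; col 7 has {1,5,6}; box has {4,6,7,9} → only 2 remains.
r8c9 = 5: row 8 has {1,2,3,4,6,8,9}; col 9 has {6}; box has {2,4,6,7,9} → only 5 remains.
r9c1 = 7: row 9 has {1,4,5,6,9}; col 1 has {2,3,8}; box has {1,3,4,5,6,8}; anti-diagonal has {1,2,3,4,5,6,8} → only 7 remains.
r1c6 = 7: row 1 has {1,2,6}; col 6 has {1,2,3,4,5,6,8,9}; box has {2,5,6,8,9} → only 7 remains.
r1c9 = 9: row 1 has {1,2,6,7}; col 9 has {5,6}; box has {1,2,5,6}; anti-diagonal has {1,2,3,4,5,6,7,8} → only 9 remains.
r4c7 = 7: row 4 has {3,4,6,9}; col 7 has {1,2,5,6}; box has {1,3,5,6,8} → only 7 remains.
r4c9 = 2: row 4 has {3,4,6,7,9}; col 9 has {5,6,9}; box has {1,3,5,6,7,8} → only 2 remains.
r5c1 = 6: row 5 has {1,2,3,5,8}; col 1 has {2,3,7,8}; box has {2,3,4,9} → only 6 remains.
r5c2 = 7: row 5 has {1,2,3,5,6,8}; col 2 has {1,3,4,5,6}; box has {2,3,4,6,9} → only 7 remains.
r5c9 = 4: row 5 has {1,2,3,5,6,7,8}; col 9 has {2,5,6,9}; box has {1,2,3,5,6,7,8} → only 4 remains.
r7c1 = 9: row 7 has {5,6,7}; col 1 has {2,3,6,7,8}; box has {1,3,4,5,6,7,8} → only 9 remains.
r7c2 = 2: row 7 has {5,6,7,9}; col 2 has {1,3,4,5,6,7}; box has {1,3,4,5,6,7,8,9} → only 2 remains.
r8c4 = 7: row 8 has {1,2,3,4,5,6,8,9}; col 4 has {5,6,8,9}; box has {1,5,6,9} → only 7 remains.
r1c1 = 5: row 1 has {1,2,6,7,9}; col 1 has {2,3,6,7,8,9}; box has {1,2,3,6,7}; main diagonal has {1,2,4,6,7} → only 5 remains.
r1c3 = 8: row 1 has {1,2,5,6,7,9}; col 3 has {1,2,3,4,6,7,9}; box has {1,2,3,5,6,7} → only 8 remains.
r2c1 = 4: row 2 has {2,3,5,6}; col 1 has {2,3,5,6,7,8,9}; box has {1,2,3,5,6,7,8} → only 4 remains.
r2c2 = 9: row 2 has {2,3,4,5,6}; col 2 has {1,2,3,4,5,6,7}; box has {1,2,3,4,5,6,7,8}; main diagonal has {1,2,4,5,6,7} → only 9 remains.
r2c4 = 1: row 2 has {2,3,4,5,6,9}; col 4 has {5,6,7,8,9}; box has {2,5,6,7,8,9} → only 1 remains.
r2c7 = 8: row 2 has {1,2,3,4,5,6,9}; col 7 has {1,2,5,6,7}; box has {1,2,5,6,9} → only 8 remains.
r2c9 = 7: row 2 has {1,2,3,4,5,6,8,9}; col 9 has {2,4,5,6,9}; box has {1,2,5,6,8,9} → only 7 remains.

493156827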